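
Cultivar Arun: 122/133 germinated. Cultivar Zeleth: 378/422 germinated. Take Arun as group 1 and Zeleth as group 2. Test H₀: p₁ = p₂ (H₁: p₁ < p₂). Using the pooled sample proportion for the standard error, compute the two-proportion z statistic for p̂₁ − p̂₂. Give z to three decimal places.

p̂₁ = 122/133 ≈ 0.91729, p̂₂ = 378/422 ≈ 0.89573.
Pooled p̂ = (122+378)/(133+422) = 500/555 = 0.90090.
SE = √(p̂(1−p̂)(1/n₁+1/n₂)) = √(0.90090·0.09910·0.00988847) = √(0.000882827) = 0.02971.
z = (0.91729 − 0.89573)/0.02971 = 0.02156/0.02971 = 0.726.
p-value = P(Z < 0.726) ≈ 0.7660.

z = 0.726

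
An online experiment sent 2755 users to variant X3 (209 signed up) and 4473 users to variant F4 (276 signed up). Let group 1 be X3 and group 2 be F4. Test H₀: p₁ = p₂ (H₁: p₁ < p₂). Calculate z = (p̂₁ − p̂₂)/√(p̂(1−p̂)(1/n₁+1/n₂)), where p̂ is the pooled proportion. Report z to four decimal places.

p̂₁ = 209/2755 ≈ 0.0758621, p̂₂ = 276/4473 ≈ 0.0617036.
Pooled p̂ = (209+276)/(2755+4473) = 485/7228 = 0.0671002.
SE = √(p̂(1−p̂)(1/n₁+1/n₂)) = √(0.0671002·0.9328998·0.00058654) = √(3.67161e-05) = 0.0060594.
z = (0.0758621 − 0.0617036)/0.0060594 = 0.0141585/0.0060594 = 2.3366.

z = 2.3366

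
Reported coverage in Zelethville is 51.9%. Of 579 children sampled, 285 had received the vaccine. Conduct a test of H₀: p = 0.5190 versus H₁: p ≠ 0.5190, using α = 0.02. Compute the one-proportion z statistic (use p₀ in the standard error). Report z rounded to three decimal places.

z = -1.289

p̂ = 285/579 ≈ 0.49223.
Under H₀, SE = √(0.519·0.481/579) = √(0.000431155) = 0.02076.
z = (0.49223 − 0.519)/0.02076 = -0.02677/0.02076 = -1.289.
p-value = 2·P(Z > 1.289) ≈ 0.1973. With α = 0.02, fail to reject H₀.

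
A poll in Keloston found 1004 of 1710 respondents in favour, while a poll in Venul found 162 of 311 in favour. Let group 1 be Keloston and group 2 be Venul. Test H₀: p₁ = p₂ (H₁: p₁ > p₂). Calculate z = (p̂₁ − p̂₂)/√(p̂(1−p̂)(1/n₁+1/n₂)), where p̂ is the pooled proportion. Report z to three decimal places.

z = 2.175

p̂₁ = 1004/1710 ≈ 0.587135, p̂₂ = 162/311 ≈ 0.520900.
Pooled p̂ = (1004+162)/(1710+311) = 1166/2021 = 0.576942.
SE = √(p̂(1−p̂)(1/n₁+1/n₂)) = √(0.576942·0.423058·0.00380023) = √(0.00092756) = 0.030456.
z = (0.587135 − 0.520900)/0.030456 = 0.066235/0.030456 = 2.175.
p-value = P(Z > 2.175) ≈ 0.0148.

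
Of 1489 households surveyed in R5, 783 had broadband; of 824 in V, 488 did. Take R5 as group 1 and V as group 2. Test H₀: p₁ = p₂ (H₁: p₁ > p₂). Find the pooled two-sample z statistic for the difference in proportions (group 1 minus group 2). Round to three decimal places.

z = -3.073

p̂₁ = 783/1489 ≈ 0.52586, p̂₂ = 488/824 ≈ 0.59223.
Pooled p̂ = (783+488)/(1489+824) = 1271/2313 = 0.54950.
SE = √(0.247549 × 0.00188518) = 0.02160.
z = (0.52586 − 0.59223)/0.02160 = -0.06637/0.02160 = -3.073.
p-value = P(Z > -3.073) ≈ 0.9989.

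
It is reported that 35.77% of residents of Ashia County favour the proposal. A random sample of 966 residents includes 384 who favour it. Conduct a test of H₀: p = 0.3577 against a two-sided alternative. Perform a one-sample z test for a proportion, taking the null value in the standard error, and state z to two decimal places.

p̂ = 384/966 ≈ 0.3975.
SE = √(p₀(1−p₀)/n) = √(0.22975/966) = 0.0154.
z = (0.3975 − 0.3577)/0.0154 = 0.0398/0.0154 = 2.58.

z = 2.58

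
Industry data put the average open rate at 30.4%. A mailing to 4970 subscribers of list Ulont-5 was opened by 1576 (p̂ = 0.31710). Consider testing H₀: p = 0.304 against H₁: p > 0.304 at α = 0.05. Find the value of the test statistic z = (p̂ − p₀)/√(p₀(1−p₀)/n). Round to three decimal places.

p̂ = 1576/4970 = 0.317103.
Under H₀, SE = √(0.304·0.696/4970) = √(4.25722e-05) = 0.006525.
z = (0.317103 − 0.304)/0.006525 = 0.013103/0.006525 = 2.008.
p-value = P(Z > 2.008) ≈ 0.0223; since p < α = 0.05, reject H₀.

z = 2.008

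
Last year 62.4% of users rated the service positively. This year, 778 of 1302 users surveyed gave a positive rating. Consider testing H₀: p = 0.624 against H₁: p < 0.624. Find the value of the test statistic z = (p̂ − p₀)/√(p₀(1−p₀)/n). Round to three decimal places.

z = -1.971

p̂ = 778/1302 ≈ 0.597542.
Under H₀, SE = √(0.624·0.376/1302) = √(0.000180203) = 0.013424.
z = (0.597542 − 0.624)/0.013424 = -0.026458/0.013424 = -1.971.
p-value = P(Z < -1.971) ≈ 0.0244.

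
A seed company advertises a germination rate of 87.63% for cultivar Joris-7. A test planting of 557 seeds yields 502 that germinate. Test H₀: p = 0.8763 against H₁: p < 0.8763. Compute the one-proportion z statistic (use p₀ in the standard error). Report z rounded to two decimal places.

p̂ = 502/557 = 0.9013.
SE = √(p₀(1−p₀)/n) = √(0.1084/557) = 0.0140.
z = (0.9013 − 0.8763)/0.0140 = 0.0250/0.0140 = 1.79.
p-value = P(Z < 1.789) ≈ 0.9632.

z = 1.79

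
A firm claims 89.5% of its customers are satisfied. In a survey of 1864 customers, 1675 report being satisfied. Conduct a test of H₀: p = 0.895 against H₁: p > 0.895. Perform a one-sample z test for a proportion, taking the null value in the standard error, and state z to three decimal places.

z = 0.508

p̂ = 1675/1864 = 0.89861.
Standard error under H₀: √(0.895×0.105/1864) = 0.00710.
z = (0.89861 − 0.895)/0.00710 = 0.00361/0.00710 = 0.508.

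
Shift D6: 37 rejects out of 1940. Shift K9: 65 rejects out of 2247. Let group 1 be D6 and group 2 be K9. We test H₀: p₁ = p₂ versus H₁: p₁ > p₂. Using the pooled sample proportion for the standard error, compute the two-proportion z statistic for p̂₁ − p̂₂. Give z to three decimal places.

z = -2.063

p̂₁ = 37/1940 = 0.01907, p̂₂ = 65/2247 = 0.02893.
Pooled p̂ = (37+65)/(1940+2247) = 102/4187 = 0.02436.
SE = √(0.0237677 × 0.000960502) = 0.00478.
z = (0.01907 − 0.02893)/0.00478 = -0.00986/0.00478 = -2.063.
p-value = P(Z > -2.063) ≈ 0.9804.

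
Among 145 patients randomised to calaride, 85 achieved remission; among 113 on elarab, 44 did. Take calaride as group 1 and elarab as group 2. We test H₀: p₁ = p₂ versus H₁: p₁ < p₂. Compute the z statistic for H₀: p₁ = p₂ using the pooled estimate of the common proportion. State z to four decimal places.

z = 3.1371

p̂₁ = 85/145 = 0.586207, p̂₂ = 44/113 = 0.389381.
Pooled p̂ = (85+44)/(145+113) = 129/258 = 0.500000.
SE = √(p̂(1−p̂)(1/n₁+1/n₂)) = √(0.500000·0.500000·0.0157461) = √(0.00393653) = 0.062742.
z = (0.586207 − 0.389381)/0.062742 = 0.196826/0.062742 = 3.1371.
p-value = P(Z < 3.137) ≈ 0.9991.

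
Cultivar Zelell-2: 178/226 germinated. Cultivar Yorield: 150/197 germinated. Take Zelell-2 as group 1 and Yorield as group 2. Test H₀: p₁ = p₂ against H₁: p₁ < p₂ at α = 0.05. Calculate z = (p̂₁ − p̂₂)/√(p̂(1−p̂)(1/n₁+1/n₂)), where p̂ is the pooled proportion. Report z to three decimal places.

p̂₁ = 178/226 = 0.78761, p̂₂ = 150/197 = 0.76142.
Pooled p̂ = (178+150)/(226+197) = 328/423 = 0.77541.
SE = √(p̂(1−p̂)(1/n₁+1/n₂)) = √(0.77541·0.22459·0.00950092) = √(0.00165456) = 0.04068.
z = (0.78761 − 0.76142)/0.04068 = 0.02619/0.04068 = 0.644.
p-value = P(Z < 0.644) ≈ 0.7402; since p > α = 0.05, fail to reject H₀.

z = 0.644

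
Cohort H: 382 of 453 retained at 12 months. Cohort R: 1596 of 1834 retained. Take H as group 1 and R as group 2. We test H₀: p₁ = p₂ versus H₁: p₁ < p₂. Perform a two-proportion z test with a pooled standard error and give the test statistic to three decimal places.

z = -1.503

p̂₁ = 382/453 = 0.84327, p̂₂ = 1596/1834 = 0.87023.
Pooled p̂ = (382+1596)/(453+1834) = 1978/2287 = 0.86489.
SE = √(0.116856 × 0.00275276) = 0.01794.
z = (0.84327 − 0.87023)/0.01794 = -0.02696/0.01794 = -1.503.
p-value = P(Z < -1.503) ≈ 0.0664.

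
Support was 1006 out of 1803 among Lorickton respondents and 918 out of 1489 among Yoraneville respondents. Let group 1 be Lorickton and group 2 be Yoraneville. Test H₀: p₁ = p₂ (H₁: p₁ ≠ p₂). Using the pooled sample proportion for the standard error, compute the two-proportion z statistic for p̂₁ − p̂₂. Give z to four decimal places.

p̂₁ = 1006/1803 ≈ 0.557959, p̂₂ = 918/1489 ≈ 0.616521.
Pooled p̂ = (1006+918)/(1803+1489) = 1924/3292 = 0.584447.
SE = √(0.242869 × 0.00122622) = 0.017257.
z = (0.557959 − 0.616521)/0.017257 = -0.058562/0.017257 = -3.3935.
p-value = 2·P(Z > 3.393) ≈ 0.0007.

z = -3.3935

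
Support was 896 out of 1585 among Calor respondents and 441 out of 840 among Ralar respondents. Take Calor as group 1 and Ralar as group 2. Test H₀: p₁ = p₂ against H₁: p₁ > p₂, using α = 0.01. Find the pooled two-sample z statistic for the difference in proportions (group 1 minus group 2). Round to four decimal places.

z = 1.8986

p̂₁ = 896/1585 ≈ 0.565300, p̂₂ = 441/840 ≈ 0.525000.
Pooled p̂ = (896+441)/(1585+840) = 1337/2425 = 0.551340.
SE = √(0.247364 × 0.00182139) = 0.021226.
z = (0.565300 − 0.525000)/0.021226 = 0.040300/0.021226 = 1.8986.
p-value = P(Z > 1.899) ≈ 0.0288. With α = 0.01, fail to reject H₀.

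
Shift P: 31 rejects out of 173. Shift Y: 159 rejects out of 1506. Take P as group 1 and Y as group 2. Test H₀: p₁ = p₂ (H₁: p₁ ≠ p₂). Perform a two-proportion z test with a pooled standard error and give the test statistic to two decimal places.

p̂₁ = 31/173 = 0.17919, p̂₂ = 159/1506 = 0.10558.
Pooled p̂ = (31+159)/(173+1506) = 190/1679 = 0.11316.
SE = √(p̂(1−p̂)(1/n₁+1/n₂)) = √(0.11316·0.88684·0.00644436) = √(0.000646735) = 0.02543.
z = (0.17919 − 0.10558)/0.02543 = 0.07361/0.02543 = 2.89.

z = 2.89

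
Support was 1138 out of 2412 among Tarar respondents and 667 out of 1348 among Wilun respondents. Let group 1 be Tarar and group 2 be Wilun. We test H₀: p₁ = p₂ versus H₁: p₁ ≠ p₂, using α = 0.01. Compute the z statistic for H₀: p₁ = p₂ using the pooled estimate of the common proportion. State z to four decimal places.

p̂₁ = 1138/2412 = 0.471808, p̂₂ = 667/1348 = 0.494807.
Pooled p̂ = (1138+667)/(2412+1348) = 1805/3760 = 0.480053.
SE = √(p̂(1−p̂)(1/n₁+1/n₂)) = √(0.480053·0.519947·0.00115643) = √(0.000288648) = 0.016990.
z = (0.471808 − 0.494807)/0.016990 = -0.022999/0.016990 = -1.3537.
p-value = 2·P(Z > 1.354) ≈ 0.1758. With α = 0.01, fail to reject H₀.

z = -1.3537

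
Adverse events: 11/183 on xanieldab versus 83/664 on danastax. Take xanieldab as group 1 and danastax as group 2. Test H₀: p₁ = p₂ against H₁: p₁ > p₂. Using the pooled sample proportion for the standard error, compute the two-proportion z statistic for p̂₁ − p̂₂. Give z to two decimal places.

z = -2.47

p̂₁ = 11/183 ≈ 0.06011, p̂₂ = 83/664 ≈ 0.12500.
Pooled p̂ = (11+83)/(183+664) = 94/847 = 0.11098.
SE = √(0.0986634 × 0.0069705) = 0.02622.
z = (0.06011 − 0.12500)/0.02622 = -0.06489/0.02622 = -2.47.
p-value = P(Z > -2.474) ≈ 0.9933.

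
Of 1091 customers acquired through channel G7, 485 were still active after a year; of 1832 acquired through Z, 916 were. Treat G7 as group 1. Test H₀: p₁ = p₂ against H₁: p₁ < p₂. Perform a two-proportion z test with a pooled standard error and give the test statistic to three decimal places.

z = -2.903

p̂₁ = 485/1091 ≈ 0.44455, p̂₂ = 916/1832 ≈ 0.50000.
Pooled p̂ = (485+916)/(1091+1832) = 1401/2923 = 0.47930.
SE = √(p̂(1−p̂)(1/n₁+1/n₂)) = √(0.47930·0.52070·0.00146244) = √(0.000364984) = 0.01910.
z = (0.44455 − 0.50000)/0.01910 = -0.05545/0.01910 = -2.903.
p-value = P(Z < -2.903) ≈ 0.0019.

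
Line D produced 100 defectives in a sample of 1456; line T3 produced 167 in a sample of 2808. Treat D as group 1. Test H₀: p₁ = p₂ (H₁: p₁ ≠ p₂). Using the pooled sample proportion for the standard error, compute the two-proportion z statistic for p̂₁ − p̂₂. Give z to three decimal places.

z = 1.177

p̂₁ = 100/1456 ≈ 0.068681, p̂₂ = 167/2808 ≈ 0.059473.
Pooled p̂ = (100+167)/(1456+2808) = 267/4264 = 0.062617.
SE = √(0.0586963 × 0.00104294) = 0.007824.
z = (0.068681 − 0.059473)/0.007824 = 0.009208/0.007824 = 1.177.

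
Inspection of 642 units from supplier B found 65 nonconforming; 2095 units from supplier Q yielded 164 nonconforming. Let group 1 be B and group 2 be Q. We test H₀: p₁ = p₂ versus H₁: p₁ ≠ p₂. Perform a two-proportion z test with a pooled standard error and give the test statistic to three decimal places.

z = 1.839

p̂₁ = 65/642 ≈ 0.10125, p̂₂ = 164/2095 ≈ 0.07828.
Pooled p̂ = (65+164)/(642+2095) = 229/2737 = 0.08367.
SE = √(0.0766679 × 0.00203496) = 0.01249.
z = (0.10125 − 0.07828)/0.01249 = 0.02297/0.01249 = 1.839.
p-value = 2·P(Z > 1.839) ≈ 0.0660.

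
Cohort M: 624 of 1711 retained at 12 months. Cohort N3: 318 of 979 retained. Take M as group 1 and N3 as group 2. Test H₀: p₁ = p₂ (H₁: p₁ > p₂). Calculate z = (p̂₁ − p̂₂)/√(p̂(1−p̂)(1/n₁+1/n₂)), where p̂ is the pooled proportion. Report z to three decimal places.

z = 2.086

p̂₁ = 624/1711 = 0.36470, p̂₂ = 318/979 = 0.32482.
Pooled p̂ = (624+318)/(1711+979) = 942/2690 = 0.35019.
SE = √(p̂(1−p̂)(1/n₁+1/n₂)) = √(0.35019·0.64981·0.0016059) = √(0.000365433) = 0.01912.
z = (0.36470 − 0.32482)/0.01912 = 0.03988/0.01912 = 2.086.
p-value = P(Z > 2.086) ≈ 0.0185.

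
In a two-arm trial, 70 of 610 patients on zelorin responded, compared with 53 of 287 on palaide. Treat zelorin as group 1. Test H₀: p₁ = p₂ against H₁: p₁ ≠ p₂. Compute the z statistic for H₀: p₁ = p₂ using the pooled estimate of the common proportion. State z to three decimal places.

p̂₁ = 70/610 ≈ 0.11475, p̂₂ = 53/287 ≈ 0.18467.
Pooled p̂ = (70+53)/(610+287) = 123/897 = 0.13712.
SE = √(0.118321 × 0.00512366) = 0.02462.
z = (0.11475 − 0.18467)/0.02462 = -0.06992/0.02462 = -2.840.

z = -2.840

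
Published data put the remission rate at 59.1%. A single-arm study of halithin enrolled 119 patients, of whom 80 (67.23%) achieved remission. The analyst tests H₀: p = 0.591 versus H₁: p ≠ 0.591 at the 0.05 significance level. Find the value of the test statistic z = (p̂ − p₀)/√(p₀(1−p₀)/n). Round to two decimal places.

z = 1.80

p̂ = 80/119 = 0.6723.
Standard error under H₀: √(0.591×0.409/119) = 0.0451.
z = (0.6723 − 0.591)/0.0451 = 0.0813/0.0451 = 1.80.
Two-sided p-value ≈ 2·Φ(−1.803) = 0.0714, so at α = 0.05 we fail to reject H₀.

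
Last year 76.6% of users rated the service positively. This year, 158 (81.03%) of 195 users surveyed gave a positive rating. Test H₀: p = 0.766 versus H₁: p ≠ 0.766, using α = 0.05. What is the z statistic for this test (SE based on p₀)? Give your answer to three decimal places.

p̂ = 158/195 ≈ 0.81026.
SE = √(p₀(1−p₀)/n) = √(0.17924/195) = 0.03032.
z = (0.81026 − 0.766)/0.03032 = 0.04426/0.03032 = 1.460.
p-value = 2·P(Z > 1.460) ≈ 0.1444. With α = 0.05, fail to reject H₀.

z = 1.460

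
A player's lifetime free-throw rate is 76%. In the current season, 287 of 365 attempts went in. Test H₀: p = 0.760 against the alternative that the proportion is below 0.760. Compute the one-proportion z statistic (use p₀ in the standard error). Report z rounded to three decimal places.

p̂ = 287/365 ≈ 0.78630.
Under H₀, SE = √(0.76·0.24/365) = √(0.000499726) = 0.02235.
z = (0.78630 − 0.76)/0.02235 = 0.02630/0.02235 = 1.177.
p-value = P(Z < 1.177) ≈ 0.8803.

z = 1.177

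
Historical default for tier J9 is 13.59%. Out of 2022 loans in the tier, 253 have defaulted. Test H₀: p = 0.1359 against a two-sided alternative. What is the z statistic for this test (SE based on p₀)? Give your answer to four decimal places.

p̂ = 253/2022 = 0.1251236.
SE = √(p₀(1−p₀)/n) = √(0.11743/2022) = 0.0076208.
z = (0.1251236 − 0.1359)/0.0076208 = -0.0107764/0.0076208 = -1.4141.

z = -1.4141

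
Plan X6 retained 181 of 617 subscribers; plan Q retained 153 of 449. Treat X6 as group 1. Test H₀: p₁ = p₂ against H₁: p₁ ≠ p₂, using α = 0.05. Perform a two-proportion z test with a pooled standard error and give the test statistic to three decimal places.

z = -1.647

p̂₁ = 181/617 ≈ 0.293355, p̂₂ = 153/449 ≈ 0.340757.
Pooled p̂ = (181+153)/(617+449) = 334/1066 = 0.313321.
SE = √(p̂(1−p̂)(1/n₁+1/n₂)) = √(0.313321·0.686679·0.00384792) = √(0.000827883) = 0.028773.
z = (0.293355 − 0.340757)/0.028773 = -0.047402/0.028773 = -1.647.
Two-sided p-value ≈ 2·Φ(−1.647) = 0.0995; since p > α = 0.05, fail to reject H₀.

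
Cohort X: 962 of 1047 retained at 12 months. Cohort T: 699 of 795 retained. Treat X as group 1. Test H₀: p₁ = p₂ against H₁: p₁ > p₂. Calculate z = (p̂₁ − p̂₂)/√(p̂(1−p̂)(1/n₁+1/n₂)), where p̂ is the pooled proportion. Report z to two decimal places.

p̂₁ = 962/1047 = 0.9188, p̂₂ = 699/795 = 0.8792.
Pooled p̂ = (962+699)/(1047+795) = 1661/1842 = 0.9017.
SE = √(p̂(1−p̂)(1/n₁+1/n₂)) = √(0.9017·0.0983·0.00221297) = √(0.000196085) = 0.0140.
z = (0.9188 − 0.8792)/0.0140 = 0.0396/0.0140 = 2.83.

z = 2.83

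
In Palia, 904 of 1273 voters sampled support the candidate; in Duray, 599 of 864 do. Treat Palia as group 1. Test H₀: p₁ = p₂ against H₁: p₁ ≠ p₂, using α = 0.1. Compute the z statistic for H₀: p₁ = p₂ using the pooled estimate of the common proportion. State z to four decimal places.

p̂₁ = 904/1273 ≈ 0.710134, p̂₂ = 599/864 ≈ 0.693287.
Pooled p̂ = (904+599)/(1273+864) = 1503/2137 = 0.703322.
SE = √(0.20866 × 0.00194295) = 0.020135.
z = (0.710134 − 0.693287)/0.020135 = 0.016847/0.020135 = 0.8367.
p-value = 2·P(Z > 0.837) ≈ 0.4028; since p > α = 0.1, fail to reject H₀.

z = 0.8367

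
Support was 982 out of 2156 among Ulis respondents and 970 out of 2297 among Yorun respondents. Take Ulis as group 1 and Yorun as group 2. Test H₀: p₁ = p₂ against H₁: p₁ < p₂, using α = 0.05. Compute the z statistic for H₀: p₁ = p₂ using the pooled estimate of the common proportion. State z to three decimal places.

p̂₁ = 982/2156 = 0.45547, p̂₂ = 970/2297 = 0.42229.
Pooled p̂ = (982+970)/(2156+2297) = 1952/4453 = 0.43836.
SE = √(0.2462 × 0.000899172) = 0.01488.
z = (0.45547 − 0.42229)/0.01488 = 0.03318/0.01488 = 2.230.
p-value = P(Z < 2.230) ≈ 0.9871. With α = 0.05, fail to reject H₀.

z = 2.230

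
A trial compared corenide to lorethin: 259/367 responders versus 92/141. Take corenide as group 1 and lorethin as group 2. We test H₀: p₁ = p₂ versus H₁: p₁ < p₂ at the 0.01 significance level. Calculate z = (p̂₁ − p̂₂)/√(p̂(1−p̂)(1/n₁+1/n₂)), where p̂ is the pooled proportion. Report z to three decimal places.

z = 1.163

p̂₁ = 259/367 = 0.70572, p̂₂ = 92/141 = 0.65248.
Pooled p̂ = (259+92)/(367+141) = 351/508 = 0.69094.
SE = √(0.21354 × 0.00981699) = 0.04579.
z = (0.70572 − 0.65248)/0.04579 = 0.05324/0.04579 = 1.163.
p-value = P(Z < 1.163) ≈ 0.8775. With α = 0.01, fail to reject H₀.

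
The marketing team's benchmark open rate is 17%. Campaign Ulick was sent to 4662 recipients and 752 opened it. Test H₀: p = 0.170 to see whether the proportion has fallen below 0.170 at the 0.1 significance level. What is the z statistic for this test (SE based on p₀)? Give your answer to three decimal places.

p̂ = 752/4662 = 0.161304.
SE = √(p₀(1−p₀)/n) = √(0.1411/4662) = 0.005501.
z = (0.161304 − 0.17)/0.005501 = -0.008696/0.005501 = -1.581.
p-value = P(Z < -1.581) ≈ 0.0570; since p < α = 0.1, reject H₀.

z = -1.581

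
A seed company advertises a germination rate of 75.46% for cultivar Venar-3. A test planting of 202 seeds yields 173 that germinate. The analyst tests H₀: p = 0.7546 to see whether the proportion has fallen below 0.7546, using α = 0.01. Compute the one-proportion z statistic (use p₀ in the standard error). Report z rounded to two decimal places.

p̂ = 173/202 = 0.8564.
SE = √(p₀(1−p₀)/n) = √(0.18518/202) = 0.0303.
z = (0.8564 − 0.7546)/0.0303 = 0.1018/0.0303 = 3.36.
p-value = P(Z < 3.363) ≈ 0.9996. With α = 0.01, fail to reject H₀.

z = 3.36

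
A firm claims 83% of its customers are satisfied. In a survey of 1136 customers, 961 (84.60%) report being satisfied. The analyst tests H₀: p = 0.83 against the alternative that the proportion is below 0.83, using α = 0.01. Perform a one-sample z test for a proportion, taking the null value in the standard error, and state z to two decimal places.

p̂ = 961/1136 = 0.84595.
Under H₀, SE = √(0.83·0.17/1136) = √(0.000124208) = 0.01114.
z = (0.84595 − 0.83)/0.01114 = 0.01595/0.01114 = 1.43.
p-value = P(Z < 1.431) ≈ 0.9238. With α = 0.01, fail to reject H₀.

z = 1.43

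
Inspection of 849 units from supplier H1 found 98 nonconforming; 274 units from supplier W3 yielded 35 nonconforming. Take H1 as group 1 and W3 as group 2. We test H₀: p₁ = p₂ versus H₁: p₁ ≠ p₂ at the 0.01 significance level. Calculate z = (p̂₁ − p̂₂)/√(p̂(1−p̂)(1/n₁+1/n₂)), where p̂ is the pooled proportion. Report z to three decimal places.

p̂₁ = 98/849 ≈ 0.11543, p̂₂ = 35/274 ≈ 0.12774.
Pooled p̂ = (98+35)/(849+274) = 133/1123 = 0.11843.
SE = √(0.104406 × 0.00482749) = 0.02245.
z = (0.11543 − 0.12774)/0.02245 = -0.01231/0.02245 = -0.548.
p-value = 2·P(Z > 0.548) ≈ 0.5836. With α = 0.01, fail to reject H₀.

z = -0.548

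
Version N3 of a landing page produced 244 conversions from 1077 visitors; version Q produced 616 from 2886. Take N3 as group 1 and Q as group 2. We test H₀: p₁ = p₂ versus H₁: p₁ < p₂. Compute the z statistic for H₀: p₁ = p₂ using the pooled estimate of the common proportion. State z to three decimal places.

p̂₁ = 244/1077 = 0.22656, p̂₂ = 616/2886 = 0.21344.
Pooled p̂ = (244+616)/(1077+2886) = 860/3963 = 0.21701.
SE = √(0.169915 × 0.00127501) = 0.01472.
z = (0.22656 − 0.21344)/0.01472 = 0.01312/0.01472 = 0.891.

z = 0.891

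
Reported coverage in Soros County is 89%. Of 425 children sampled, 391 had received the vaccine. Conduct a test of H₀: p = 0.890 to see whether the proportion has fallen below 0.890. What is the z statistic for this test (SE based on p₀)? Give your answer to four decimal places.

z = 1.9766

p̂ = 391/425 ≈ 0.9200000.
SE = √(p₀(1−p₀)/n) = √(0.0979/425) = 0.0151774.
z = (0.9200000 − 0.89)/0.0151774 = 0.0300000/0.0151774 = 1.9766.
p-value = P(Z < 1.977) ≈ 0.9760.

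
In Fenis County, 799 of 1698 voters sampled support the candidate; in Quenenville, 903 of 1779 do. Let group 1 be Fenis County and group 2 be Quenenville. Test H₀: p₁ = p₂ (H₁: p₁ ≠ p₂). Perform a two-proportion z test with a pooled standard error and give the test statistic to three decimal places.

p̂₁ = 799/1698 ≈ 0.47055, p̂₂ = 903/1779 ≈ 0.50759.
Pooled p̂ = (799+903)/(1698+1779) = 1702/3477 = 0.48950.
SE = √(0.24989 × 0.00115104) = 0.01696.
z = (0.47055 − 0.50759)/0.01696 = -0.03704/0.01696 = -2.184.

z = -2.184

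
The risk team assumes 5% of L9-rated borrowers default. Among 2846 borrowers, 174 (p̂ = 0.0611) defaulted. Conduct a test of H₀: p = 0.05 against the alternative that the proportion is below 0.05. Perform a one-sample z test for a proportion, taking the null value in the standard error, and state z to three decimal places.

z = 2.726

p̂ = 174/2846 = 0.0611384.
Under H₀, SE = √(0.05·0.95/2846) = √(1.66901e-05) = 0.0040854.
z = (0.0611384 − 0.05)/0.0040854 = 0.0111384/0.0040854 = 2.726.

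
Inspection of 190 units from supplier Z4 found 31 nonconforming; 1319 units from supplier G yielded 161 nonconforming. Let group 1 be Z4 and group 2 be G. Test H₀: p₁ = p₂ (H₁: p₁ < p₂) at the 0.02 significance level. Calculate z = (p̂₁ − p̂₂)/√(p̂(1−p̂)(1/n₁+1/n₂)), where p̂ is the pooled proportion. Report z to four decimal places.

p̂₁ = 31/190 = 0.163158, p̂₂ = 161/1319 = 0.122062.
Pooled p̂ = (31+161)/(190+1319) = 192/1509 = 0.127237.
SE = √(0.111047 × 0.00602131) = 0.025858.
z = (0.163158 − 0.122062)/0.025858 = 0.041096/0.025858 = 1.5893.
p-value = P(Z < 1.589) ≈ 0.9440; since p > α = 0.02, fail to reject H₀.

z = 1.5893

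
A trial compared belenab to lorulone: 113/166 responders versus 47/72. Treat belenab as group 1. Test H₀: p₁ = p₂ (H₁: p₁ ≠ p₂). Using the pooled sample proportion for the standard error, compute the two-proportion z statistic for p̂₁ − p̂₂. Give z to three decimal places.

p̂₁ = 113/166 = 0.68072, p̂₂ = 47/72 = 0.65278.
Pooled p̂ = (113+47)/(166+72) = 160/238 = 0.67227.
SE = √(p̂(1−p̂)(1/n₁+1/n₂)) = √(0.67227·0.32773·0.019913) = √(0.0043873) = 0.06624.
z = (0.68072 − 0.65278)/0.06624 = 0.02794/0.06624 = 0.422.
Two-sided p-value ≈ 2·Φ(−0.422) = 0.6731.

z = 0.422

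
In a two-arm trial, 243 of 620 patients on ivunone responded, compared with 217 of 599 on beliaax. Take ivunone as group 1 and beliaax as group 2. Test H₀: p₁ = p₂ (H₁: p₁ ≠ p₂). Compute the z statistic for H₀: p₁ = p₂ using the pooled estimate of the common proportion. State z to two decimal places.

p̂₁ = 243/620 = 0.39194, p̂₂ = 217/599 = 0.36227.
Pooled p̂ = (243+217)/(620+599) = 460/1219 = 0.37736.
SE = √(0.234959 × 0.00328235) = 0.02777.
z = (0.39194 − 0.36227)/0.02777 = 0.02967/0.02777 = 1.07.
p-value = 2·P(Z > 1.068) ≈ 0.2854.

z = 1.07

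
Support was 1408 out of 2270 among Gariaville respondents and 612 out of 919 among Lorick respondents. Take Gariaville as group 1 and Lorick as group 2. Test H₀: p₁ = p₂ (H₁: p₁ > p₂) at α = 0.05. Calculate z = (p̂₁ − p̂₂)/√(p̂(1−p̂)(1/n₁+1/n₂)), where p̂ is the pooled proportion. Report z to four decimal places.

z = -2.4244

p̂₁ = 1408/2270 ≈ 0.6202643, p̂₂ = 612/919 ≈ 0.6659412.
Pooled p̂ = (1408+612)/(2270+919) = 2020/3189 = 0.6334274.
SE = √(0.232197 × 0.00152867) = 0.0188402.
z = (0.6202643 − 0.6659412)/0.0188402 = -0.0456769/0.0188402 = -2.4244.
p-value = P(Z > -2.424) ≈ 0.9923. With α = 0.05, fail to reject H₀.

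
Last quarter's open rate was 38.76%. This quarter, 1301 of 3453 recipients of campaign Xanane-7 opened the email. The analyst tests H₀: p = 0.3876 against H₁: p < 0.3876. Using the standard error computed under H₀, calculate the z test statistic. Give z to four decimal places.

z = -1.3058

p̂ = 1301/3453 = 0.376774.
SE = √(p₀(1−p₀)/n) = √(0.23737/3453) = 0.008291.
z = (0.376774 − 0.3876)/0.008291 = -0.010826/0.008291 = -1.3058.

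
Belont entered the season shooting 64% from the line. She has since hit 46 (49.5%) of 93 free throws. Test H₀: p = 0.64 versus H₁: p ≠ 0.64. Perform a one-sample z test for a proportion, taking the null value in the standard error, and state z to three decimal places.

p̂ = 46/93 = 0.49462.
SE = √(p₀(1−p₀)/n) = √(0.2304/93) = 0.04977.
z = (0.49462 − 0.64)/0.04977 = -0.14538/0.04977 = -2.921.
Two-sided p-value ≈ 2·Φ(−2.921) = 0.0035.

z = -2.921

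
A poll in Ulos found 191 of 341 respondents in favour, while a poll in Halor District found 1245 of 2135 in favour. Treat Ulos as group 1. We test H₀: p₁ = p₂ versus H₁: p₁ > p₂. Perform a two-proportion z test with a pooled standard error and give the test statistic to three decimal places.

p̂₁ = 191/341 ≈ 0.56012, p̂₂ = 1245/2135 ≈ 0.58314.
Pooled p̂ = (191+1245)/(341+2135) = 1436/2476 = 0.57997.
SE = √(0.243605 × 0.00340094) = 0.02878.
z = (0.56012 − 0.58314)/0.02878 = -0.02302/0.02878 = -0.800.

z = -0.800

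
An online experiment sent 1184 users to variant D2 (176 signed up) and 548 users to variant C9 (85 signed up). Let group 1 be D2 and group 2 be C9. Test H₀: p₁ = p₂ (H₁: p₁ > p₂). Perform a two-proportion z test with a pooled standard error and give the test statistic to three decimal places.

z = -0.350

p̂₁ = 176/1184 = 0.14865, p̂₂ = 85/548 = 0.15511.
Pooled p̂ = (176+85)/(1184+548) = 261/1732 = 0.15069.
SE = √(0.127985 × 0.00266941) = 0.01848.
z = (0.14865 − 0.15511)/0.01848 = -0.00646/0.01848 = -0.350.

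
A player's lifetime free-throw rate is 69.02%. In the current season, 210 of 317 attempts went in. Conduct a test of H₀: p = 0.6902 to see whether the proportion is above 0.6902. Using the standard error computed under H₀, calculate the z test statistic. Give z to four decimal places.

z = -1.0681

p̂ = 210/317 = 0.6624606.
Standard error under H₀: √(0.6902×0.3098/317) = 0.0259716.
z = (0.6624606 − 0.6902)/0.0259716 = -0.0277394/0.0259716 = -1.0681.
p-value = P(Z > -1.068) ≈ 0.8573.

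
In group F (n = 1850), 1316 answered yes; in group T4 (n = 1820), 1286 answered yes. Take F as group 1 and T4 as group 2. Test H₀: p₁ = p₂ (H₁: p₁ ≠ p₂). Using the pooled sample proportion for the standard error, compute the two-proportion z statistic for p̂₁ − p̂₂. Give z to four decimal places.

z = 0.3173

p̂₁ = 1316/1850 = 0.711351, p̂₂ = 1286/1820 = 0.706593.
Pooled p̂ = (1316+1286)/(1850+1820) = 2602/3670 = 0.708992.
SE = √(0.206322 × 0.00108999) = 0.014996.
z = (0.711351 − 0.706593)/0.014996 = 0.004758/0.014996 = 0.3173.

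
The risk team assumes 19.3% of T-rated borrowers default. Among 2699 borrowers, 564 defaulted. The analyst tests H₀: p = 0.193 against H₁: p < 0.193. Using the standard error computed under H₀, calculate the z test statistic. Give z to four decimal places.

z = 2.1018

p̂ = 564/2699 ≈ 0.2089663.
Under H₀, SE = √(0.193·0.807/2699) = √(5.77069e-05) = 0.0075965.
z = (0.2089663 − 0.193)/0.0075965 = 0.0159663/0.0075965 = 2.1018.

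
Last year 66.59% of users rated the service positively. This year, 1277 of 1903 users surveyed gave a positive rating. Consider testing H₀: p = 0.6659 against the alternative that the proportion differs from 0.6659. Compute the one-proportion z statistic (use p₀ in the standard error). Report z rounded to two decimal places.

z = 0.48

p̂ = 1277/1903 = 0.67105.
SE = √(p₀(1−p₀)/n) = √(0.22248/1903) = 0.01081.
z = (0.67105 − 0.6659)/0.01081 = 0.00515/0.01081 = 0.48.
p-value = 2·P(Z > 0.476) ≈ 0.6341.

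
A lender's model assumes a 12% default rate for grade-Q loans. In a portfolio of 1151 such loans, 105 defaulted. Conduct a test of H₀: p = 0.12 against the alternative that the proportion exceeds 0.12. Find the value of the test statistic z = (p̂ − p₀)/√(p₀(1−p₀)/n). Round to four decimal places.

z = -3.0041

p̂ = 105/1151 ≈ 0.09122502.
Standard error under H₀: √(0.12×0.88/1151) = 0.00957843.
z = (0.09122502 − 0.12)/0.00957843 = -0.02877498/0.00957843 = -3.0041.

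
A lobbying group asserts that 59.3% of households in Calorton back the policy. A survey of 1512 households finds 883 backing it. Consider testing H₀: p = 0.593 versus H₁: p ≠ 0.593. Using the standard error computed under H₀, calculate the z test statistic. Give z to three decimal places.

p̂ = 883/1512 ≈ 0.58399.
Standard error under H₀: √(0.593×0.407/1512) = 0.01263.
z = (0.58399 − 0.593)/0.01263 = -0.00901/0.01263 = -0.713.

z = -0.713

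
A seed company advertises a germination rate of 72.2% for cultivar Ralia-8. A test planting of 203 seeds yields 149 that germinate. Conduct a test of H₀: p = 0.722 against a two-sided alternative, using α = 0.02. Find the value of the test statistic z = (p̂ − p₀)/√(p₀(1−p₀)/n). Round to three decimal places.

p̂ = 149/203 ≈ 0.73399.
Under H₀, SE = √(0.722·0.278/203) = √(0.000988749) = 0.03144.
z = (0.73399 − 0.722)/0.03144 = 0.01199/0.03144 = 0.381.
p-value = 2·P(Z > 0.381) ≈ 0.7030, so at α = 0.02 we fail to reject H₀.

z = 0.381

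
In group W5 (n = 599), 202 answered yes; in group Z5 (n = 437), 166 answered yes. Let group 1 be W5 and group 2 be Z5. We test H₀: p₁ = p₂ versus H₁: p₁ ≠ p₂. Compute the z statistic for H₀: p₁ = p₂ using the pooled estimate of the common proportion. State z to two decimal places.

p̂₁ = 202/599 ≈ 0.3372, p̂₂ = 166/437 ≈ 0.3799.
Pooled p̂ = (202+166)/(599+437) = 368/1036 = 0.3552.
SE = √(p̂(1−p̂)(1/n₁+1/n₂)) = √(0.3552·0.6448·0.00395778) = √(0.000906476) = 0.0301.
z = (0.3372 − 0.3799)/0.0301 = -0.0427/0.0301 = -1.42.
p-value = 2·P(Z > 1.416) ≈ 0.1568.

z = -1.42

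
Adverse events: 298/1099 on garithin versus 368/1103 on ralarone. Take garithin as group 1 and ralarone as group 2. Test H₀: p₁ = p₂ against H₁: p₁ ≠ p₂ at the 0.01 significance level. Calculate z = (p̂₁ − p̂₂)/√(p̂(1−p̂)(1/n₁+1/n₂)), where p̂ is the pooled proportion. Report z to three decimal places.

p̂₁ = 298/1099 ≈ 0.271156, p̂₂ = 368/1103 ≈ 0.333636.
Pooled p̂ = (298+368)/(1099+1103) = 666/2202 = 0.302452.
SE = √(p̂(1−p̂)(1/n₁+1/n₂)) = √(0.302452·0.697548·0.00181654) = √(0.000383244) = 0.019577.
z = (0.271156 − 0.333636)/0.019577 = -0.062480/0.019577 = -3.192.
p-value = 2·P(Z > 3.192) ≈ 0.0014, so at α = 0.01 we reject H₀.

z = -3.192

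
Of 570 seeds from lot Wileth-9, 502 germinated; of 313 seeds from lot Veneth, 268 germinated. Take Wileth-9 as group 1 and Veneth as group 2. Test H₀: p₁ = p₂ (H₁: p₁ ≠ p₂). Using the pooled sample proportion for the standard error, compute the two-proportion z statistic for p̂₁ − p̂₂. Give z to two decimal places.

p̂₁ = 502/570 = 0.8807, p̂₂ = 268/313 = 0.8562.
Pooled p̂ = (502+268)/(570+313) = 770/883 = 0.8720.
SE = √(p̂(1−p̂)(1/n₁+1/n₂)) = √(0.8720·0.1280·0.00494927) = √(0.000552318) = 0.0235.
z = (0.8807 − 0.8562)/0.0235 = 0.0245/0.0235 = 1.04.
Two-sided p-value ≈ 2·Φ(−1.041) = 0.2977.

z = 1.04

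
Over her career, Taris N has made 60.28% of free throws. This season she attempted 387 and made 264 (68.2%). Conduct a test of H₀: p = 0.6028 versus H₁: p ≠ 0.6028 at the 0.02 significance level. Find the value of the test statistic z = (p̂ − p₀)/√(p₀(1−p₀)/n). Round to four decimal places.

z = 3.1910

p̂ = 264/387 = 0.6821705.
Under H₀, SE = √(0.6028·0.3972/387) = √(0.000618688) = 0.0248734.
z = (0.6821705 − 0.6028)/0.0248734 = 0.0793705/0.0248734 = 3.1910.
Two-sided p-value ≈ 2·Φ(−3.191) = 0.0014. With α = 0.02, reject H₀.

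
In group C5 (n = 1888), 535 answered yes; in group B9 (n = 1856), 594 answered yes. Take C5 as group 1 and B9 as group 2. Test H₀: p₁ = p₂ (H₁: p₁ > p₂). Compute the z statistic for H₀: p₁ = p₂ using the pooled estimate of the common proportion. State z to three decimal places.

z = -2.445

p̂₁ = 535/1888 ≈ 0.28337, p̂₂ = 594/1856 ≈ 0.32004.
Pooled p̂ = (535+594)/(1888+1856) = 1129/3744 = 0.30155.
SE = √(p̂(1−p̂)(1/n₁+1/n₂)) = √(0.30155·0.69845·0.00106845) = √(0.000225035) = 0.01500.
z = (0.28337 − 0.32004)/0.01500 = -0.03667/0.01500 = -2.445.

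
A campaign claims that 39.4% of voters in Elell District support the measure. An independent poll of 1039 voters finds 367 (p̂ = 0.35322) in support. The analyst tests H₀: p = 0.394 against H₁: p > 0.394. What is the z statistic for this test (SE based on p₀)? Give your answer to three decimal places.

z = -2.690

p̂ = 367/1039 = 0.35322.
Standard error under H₀: √(0.394×0.606/1039) = 0.01516.
z = (0.35322 − 0.394)/0.01516 = -0.04078/0.01516 = -2.690.
p-value = P(Z > -2.690) ≈ 0.9964.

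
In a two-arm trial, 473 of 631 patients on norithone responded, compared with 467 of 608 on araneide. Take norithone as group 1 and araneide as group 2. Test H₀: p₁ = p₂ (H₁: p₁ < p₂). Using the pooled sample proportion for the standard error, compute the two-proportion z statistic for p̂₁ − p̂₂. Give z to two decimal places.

z = -0.76

p̂₁ = 473/631 = 0.7496, p̂₂ = 467/608 = 0.7681.
Pooled p̂ = (473+467)/(631+608) = 940/1239 = 0.7587.
SE = √(0.183087 × 0.00322952) = 0.0243.
z = (0.7496 − 0.7681)/0.0243 = -0.0185/0.0243 = -0.76.
p-value = P(Z < -0.760) ≈ 0.2235.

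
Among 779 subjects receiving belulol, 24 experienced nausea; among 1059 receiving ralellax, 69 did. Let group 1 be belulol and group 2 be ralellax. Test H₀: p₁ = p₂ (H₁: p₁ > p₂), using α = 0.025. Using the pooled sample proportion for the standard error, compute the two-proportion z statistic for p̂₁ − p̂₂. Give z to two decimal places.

p̂₁ = 24/779 ≈ 0.03081, p̂₂ = 69/1059 ≈ 0.06516.
Pooled p̂ = (24+69)/(779+1059) = 93/1838 = 0.05060.
SE = √(0.0480383 × 0.00222798) = 0.01035.
z = (0.03081 − 0.06516)/0.01035 = -0.03435/0.01035 = -3.32.
p-value = P(Z > -3.320) ≈ 0.9995. With α = 0.025, fail to reject H₀.

z = -3.32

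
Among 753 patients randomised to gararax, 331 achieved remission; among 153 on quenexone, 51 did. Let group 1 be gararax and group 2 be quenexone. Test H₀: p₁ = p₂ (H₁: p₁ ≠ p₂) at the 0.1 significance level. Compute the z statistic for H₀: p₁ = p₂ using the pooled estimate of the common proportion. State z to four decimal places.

p̂₁ = 331/753 ≈ 0.439575, p̂₂ = 51/153 ≈ 0.333333.
Pooled p̂ = (331+51)/(753+153) = 382/906 = 0.421634.
SE = √(p̂(1−p̂)(1/n₁+1/n₂)) = √(0.421634·0.578366·0.00786397) = √(0.0019177) = 0.043792.
z = (0.439575 − 0.333333)/0.043792 = 0.106242/0.043792 = 2.4261.
Two-sided p-value ≈ 2·Φ(−2.426) = 0.0153, so at α = 0.1 we reject H₀.

z = 2.4261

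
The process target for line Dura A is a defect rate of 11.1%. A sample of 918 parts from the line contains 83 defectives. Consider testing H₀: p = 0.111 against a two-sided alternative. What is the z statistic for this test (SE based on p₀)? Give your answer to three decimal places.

p̂ = 83/918 = 0.09041.
Under H₀, SE = √(0.111·0.889/918) = √(0.000107493) = 0.01037.
z = (0.09041 − 0.111)/0.01037 = -0.02059/0.01037 = -1.986.
p-value = 2·P(Z > 1.986) ≈ 0.0471.

z = -1.986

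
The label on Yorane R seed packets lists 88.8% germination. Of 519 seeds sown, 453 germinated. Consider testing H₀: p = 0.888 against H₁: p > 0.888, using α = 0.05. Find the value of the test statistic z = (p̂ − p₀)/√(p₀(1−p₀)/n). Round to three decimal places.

z = -1.096

p̂ = 453/519 = 0.87283.
Standard error under H₀: √(0.888×0.112/519) = 0.01384.
z = (0.87283 − 0.888)/0.01384 = -0.01517/0.01384 = -1.096.
p-value = P(Z > -1.096) ≈ 0.8634. With α = 0.05, fail to reject H₀.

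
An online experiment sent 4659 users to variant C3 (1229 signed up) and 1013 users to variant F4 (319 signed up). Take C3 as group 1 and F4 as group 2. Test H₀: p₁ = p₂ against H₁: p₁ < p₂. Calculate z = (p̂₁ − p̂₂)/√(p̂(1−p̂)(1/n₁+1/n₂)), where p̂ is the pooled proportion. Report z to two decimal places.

p̂₁ = 1229/4659 = 0.26379, p̂₂ = 319/1013 = 0.31491.
Pooled p̂ = (1229+319)/(4659+1013) = 1548/5672 = 0.27292.
SE = √(p̂(1−p̂)(1/n₁+1/n₂)) = √(0.27292·0.72708·0.00120181) = √(0.00023848) = 0.01544.
z = (0.26379 − 0.31491)/0.01544 = -0.05112/0.01544 = -3.31.

z = -3.31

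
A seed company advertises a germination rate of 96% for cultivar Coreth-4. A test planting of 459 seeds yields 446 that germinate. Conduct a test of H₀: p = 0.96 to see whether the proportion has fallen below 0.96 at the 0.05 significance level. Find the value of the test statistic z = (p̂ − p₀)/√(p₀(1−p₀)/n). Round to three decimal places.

p̂ = 446/459 ≈ 0.97168.
SE = √(p₀(1−p₀)/n) = √(0.0384/459) = 0.00915.
z = (0.97168 − 0.96)/0.00915 = 0.01168/0.00915 = 1.277.
p-value = P(Z < 1.277) ≈ 0.8991. With α = 0.05, fail to reject H₀.

z = 1.277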